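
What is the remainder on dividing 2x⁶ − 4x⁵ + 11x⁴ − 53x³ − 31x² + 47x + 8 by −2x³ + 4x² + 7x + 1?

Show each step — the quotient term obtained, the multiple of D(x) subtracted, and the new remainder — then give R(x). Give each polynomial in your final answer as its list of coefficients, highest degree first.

R = [0]

Step 1: lead(2x⁶ − 4x⁵ + 11x⁴ − 53x³ − 31x² + 47x + 8) ÷ lead(D) = 2x⁶ ÷ −2x³ = −x³. Subtract (−x³)·D = 2x⁶ − 4x⁵ − 7x⁴ − x³. Remainder: 18x⁴ − 52x³ − 31x² + 47x + 8.
Step 2: lead(18x⁴ − 52x³ − 31x² + 47x + 8) ÷ lead(D) = 18x⁴ ÷ −2x³ = −9x. Subtract (−9x)·D = 18x⁴ − 36x³ − 63x² − 9x. Remainder: −16x³ + 32x² + 56x + 8.
Step 3: lead(−16x³ + 32x² + 56x + 8) ÷ lead(D) = −16x³ ÷ −2x³ = 8. Subtract (8)·D = −16x³ + 32x² + 56x + 8. Remainder: 0.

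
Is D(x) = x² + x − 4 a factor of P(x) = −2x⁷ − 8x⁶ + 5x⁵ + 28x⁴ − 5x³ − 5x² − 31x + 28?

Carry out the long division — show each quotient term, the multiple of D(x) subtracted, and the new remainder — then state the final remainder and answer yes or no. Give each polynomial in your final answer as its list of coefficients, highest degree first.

R = [0], so D(x) is a factor of P(x). yes

Step 1: lead(−2x⁷ − 8x⁶ + 5x⁵ + 28x⁴ − 5x³ − 5x² − 31x + 28) ÷ lead(D) = −2x⁷ ÷ x² = −2x⁵. Subtract (−2x⁵)·D = −2x⁷ − 2x⁶ + 8x⁵. Remainder: −6x⁶ − 3x⁵ + 28x⁴ − 5x³ − 5x² − 31x + 28.
Step 2: lead(−6x⁶ − 3x⁵ + 28x⁴ − 5x³ − 5x² − 31x + 28) ÷ lead(D) = −6x⁶ ÷ x² = −6x⁴. Subtract (−6x⁴)·D = −6x⁶ − 6x⁵ + 24x⁴. Remainder: 3x⁵ + 4x⁴ − 5x³ − 5x² − 31x + 28.
Step 3: lead(3x⁵ + 4x⁴ − 5x³ − 5x² − 31x + 28) ÷ lead(D) = 3x⁵ ÷ x² = 3x³. Subtract (3x³)·D = 3x⁵ + 3x⁴ − 12x³. Remainder: x⁴ + 7x³ − 5x² − 31x + 28.
Step 4: lead(x⁴ + 7x³ − 5x² − 31x + 28) ÷ lead(D) = x⁴ ÷ x² = x². Subtract (x²)·D = x⁴ + x³ − 4x². Remainder: 6x³ − x² − 31x + 28.
Step 5: lead(6x³ − x² − 31x + 28) ÷ lead(D) = 6x³ ÷ x² = 6x. Subtract (6x)·D = 6x³ + 6x² − 24x. Remainder: −7x² − 7x + 28.
Step 6: lead(−7x² − 7x + 28) ÷ lead(D) = −7x² ÷ x² = −7. Subtract (−7)·D = −7x² − 7x + 28. Remainder: 0.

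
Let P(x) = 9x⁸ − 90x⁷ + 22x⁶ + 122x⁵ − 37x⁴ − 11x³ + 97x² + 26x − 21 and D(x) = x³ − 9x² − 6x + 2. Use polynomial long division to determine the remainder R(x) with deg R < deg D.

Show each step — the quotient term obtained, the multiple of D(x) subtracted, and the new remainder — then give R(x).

R(x) = −8x − 7

Step 1: lead(9x⁸ − 90x⁷ + 22x⁶ + 122x⁵ − 37x⁴ − 11x³ + 97x² + 26x − 21) ÷ lead(D) = 9x⁸ ÷ x³ = 9x⁵. Subtract (9x⁵)·D = 9x⁸ − 81x⁷ − 54x⁶ + 18x⁵. Remainder: −9x⁷ + 76x⁶ + 104x⁵ − 37x⁴ − 11x³ + 97x² + 26x − 21.
Step 2: lead(−9x⁷ + 76x⁶ + 104x⁵ − 37x⁴ − 11x³ + 97x² + 26x − 21) ÷ lead(D) = −9x⁷ ÷ x³ = −9x⁴. Subtract (−9x⁴)·D = −9x⁷ + 81x⁶ + 54x⁵ − 18x⁴. Remainder: −5x⁶ + 50x⁵ − 19x⁴ − 11x³ + 97x² + 26x − 21.
Step 3: lead(−5x⁶ + 50x⁵ − 19x⁴ − 11x³ + 97x² + 26x − 21) ÷ lead(D) = −5x⁶ ÷ x³ = −5x³. Subtract (−5x³)·D = −5x⁶ + 45x⁵ + 30x⁴ − 10x³. Remainder: 5x⁵ − 49x⁴ − x³ + 97x² + 26x − 21.
Step 4: lead(5x⁵ − 49x⁴ − x³ + 97x² + 26x − 21) ÷ lead(D) = 5x⁵ ÷ x³ = 5x². Subtract (5x²)·D = 5x⁵ − 45x⁴ − 30x³ + 10x². Remainder: −4x⁴ + 29x³ + 87x² + 26x − 21.
Step 5: lead(−4x⁴ + 29x³ + 87x² + 26x − 21) ÷ lead(D) = −4x⁴ ÷ x³ = −4x. Subtract (−4x)·D = −4x⁴ + 36x³ + 24x² − 8x. Remainder: −7x³ + 63x² + 34x − 21.
Step 6: lead(−7x³ + 63x² + 34x − 21) ÷ lead(D) = −7x³ ÷ x³ = −7. Subtract (−7)·D = −7x³ + 63x² + 42x − 14. Remainder: −8x − 7.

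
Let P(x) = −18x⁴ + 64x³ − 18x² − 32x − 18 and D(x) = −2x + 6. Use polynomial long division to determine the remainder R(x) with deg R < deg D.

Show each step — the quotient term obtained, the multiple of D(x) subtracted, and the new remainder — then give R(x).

Step 1: lead(−18x⁴ + 64x³ − 18x² − 32x − 18) ÷ lead(D) = −18x⁴ ÷ −2x = 9x³. Subtract (9x³)·D = −18x⁴ + 54x³. Remainder: 10x³ − 18x² − 32x − 18.
Step 2: lead(10x³ − 18x² − 32x − 18) ÷ lead(D) = 10x³ ÷ −2x = −5x². Subtract (−5x²)·D = 10x³ − 30x². Remainder: 12x² − 32x − 18.
Step 3: lead(12x² − 32x − 18) ÷ lead(D) = 12x² ÷ −2x = −6x. Subtract (−6x)·D = 12x² − 36x. Remainder: 4x − 18.
Step 4: lead(4x − 18) ÷ lead(D) = 4x ÷ −2x = −2. Subtract (−2)·D = 4x − 12. Remainder: −6.

R(x) = −6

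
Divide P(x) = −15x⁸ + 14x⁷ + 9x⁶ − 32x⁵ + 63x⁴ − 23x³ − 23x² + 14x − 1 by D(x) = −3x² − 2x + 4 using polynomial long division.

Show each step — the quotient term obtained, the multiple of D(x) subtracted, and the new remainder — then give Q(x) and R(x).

Step 1: lead(−15x⁸ + 14x⁷ + 9x⁶ − 32x⁵ + 63x⁴ − 23x³ − 23x² + 14x − 1) ÷ lead(D) = −15x⁸ ÷ −3x² = 5x⁶. Subtract (5x⁶)·D = −15x⁸ − 10x⁷ + 20x⁶. Remainder: 24x⁷ − 11x⁶ − 32x⁵ + 63x⁴ − 23x³ − 23x² + 14x − 1.
Step 2: lead(24x⁷ − 11x⁶ − 32x⁵ + 63x⁴ − 23x³ − 23x² + 14x − 1) ÷ lead(D) = 24x⁷ ÷ −3x² = −8x⁵. Subtract (−8x⁵)·D = 24x⁷ + 16x⁶ − 32x⁵. Remainder: −27x⁶ + 63x⁴ − 23x³ − 23x² + 14x − 1.
Step 3: lead(−27x⁶ + 63x⁴ − 23x³ − 23x² + 14x − 1) ÷ lead(D) = −27x⁶ ÷ −3x² = 9x⁴. Subtract (9x⁴)·D = −27x⁶ − 18x⁵ + 36x⁴. Remainder: 18x⁵ + 27x⁴ − 23x³ − 23x² + 14x − 1.
Step 4: lead(18x⁵ + 27x⁴ − 23x³ − 23x² + 14x − 1) ÷ lead(D) = 18x⁵ ÷ −3x² = −6x³. Subtract (−6x³)·D = 18x⁵ + 12x⁴ − 24x³. Remainder: 15x⁴ + x³ − 23x² + 14x − 1.
Step 5: lead(15x⁴ + x³ − 23x² + 14x − 1) ÷ lead(D) = 15x⁴ ÷ −3x² = −5x². Subtract (−5x²)·D = 15x⁴ + 10x³ − 20x². Remainder: −9x³ − 3x² + 14x − 1.
Step 6: lead(−9x³ − 3x² + 14x − 1) ÷ lead(D) = −9x³ ÷ −3x² = 3x. Subtract (3x)·D = −9x³ − 6x² + 12x. Remainder: 3x² + 2x − 1.
Step 7: lead(3x² + 2x − 1) ÷ lead(D) = 3x² ÷ −3x² = −1. Subtract (−1)·D = 3x² + 2x − 4. Remainder: 3.

Q(x) = 5x⁶ − 8x⁵ + 9x⁴ − 6x³ − 5x² + 3x − 1; R(x) = 3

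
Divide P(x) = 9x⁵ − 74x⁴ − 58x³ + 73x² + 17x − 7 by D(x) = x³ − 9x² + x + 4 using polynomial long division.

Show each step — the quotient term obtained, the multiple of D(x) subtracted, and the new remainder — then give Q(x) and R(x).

Q(x) = 9x² + 7x − 4; R(x) = −6x² − 7x + 9

Step 1: lead(9x⁵ − 74x⁴ − 58x³ + 73x² + 17x − 7) ÷ lead(D) = 9x⁵ ÷ x³ = 9x². Subtract (9x²)·D = 9x⁵ − 81x⁴ + 9x³ + 36x². Remainder: 7x⁴ − 67x³ + 37x² + 17x − 7.
Step 2: lead(7x⁴ − 67x³ + 37x² + 17x − 7) ÷ lead(D) = 7x⁴ ÷ x³ = 7x. Subtract (7x)·D = 7x⁴ − 63x³ + 7x² + 28x. Remainder: −4x³ + 30x² − 11x − 7.
Step 3: lead(−4x³ + 30x² − 11x − 7) ÷ lead(D) = −4x³ ÷ x³ = −4. Subtract (−4)·D = −4x³ + 36x² − 4x − 16. Remainder: −6x² − 7x + 9.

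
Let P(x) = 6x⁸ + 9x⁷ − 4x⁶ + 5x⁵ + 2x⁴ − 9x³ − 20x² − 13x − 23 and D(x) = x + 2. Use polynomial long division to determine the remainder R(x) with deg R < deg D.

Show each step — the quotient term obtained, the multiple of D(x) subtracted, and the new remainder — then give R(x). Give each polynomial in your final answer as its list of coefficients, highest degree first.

R = [-5]

Step 1: lead(6x⁸ + 9x⁷ − 4x⁶ + 5x⁵ + 2x⁴ − 9x³ − 20x² − 13x − 23) ÷ lead(D) = 6x⁸ ÷ x = 6x⁷. Subtract (6x⁷)·D = 6x⁸ + 12x⁷. Remainder: −3x⁷ − 4x⁶ + 5x⁵ + 2x⁴ − 9x³ − 20x² − 13x − 23.
Step 2: lead(−3x⁷ − 4x⁶ + 5x⁵ + 2x⁴ − 9x³ − 20x² − 13x − 23) ÷ lead(D) = −3x⁷ ÷ x = −3x⁶. Subtract (−3x⁶)·D = −3x⁷ − 6x⁶. Remainder: 2x⁶ + 5x⁵ + 2x⁴ − 9x³ − 20x² − 13x − 23.
Step 3: lead(2x⁶ + 5x⁵ + 2x⁴ − 9x³ − 20x² − 13x − 23) ÷ lead(D) = 2x⁶ ÷ x = 2x⁵. Subtract (2x⁵)·D = 2x⁶ + 4x⁵. Remainder: x⁵ + 2x⁴ − 9x³ − 20x² − 13x − 23.
Step 4: lead(x⁵ + 2x⁴ − 9x³ − 20x² − 13x − 23) ÷ lead(D) = x⁵ ÷ x = x⁴. Subtract (x⁴)·D = x⁵ + 2x⁴. Remainder: −9x³ − 20x² − 13x − 23.
Step 5: lead(−9x³ − 20x² − 13x − 23) ÷ lead(D) = −9x³ ÷ x = −9x². Subtract (−9x²)·D = −9x³ − 18x². Remainder: −2x² − 13x − 23.
Step 6: lead(−2x² − 13x − 23) ÷ lead(D) = −2x² ÷ x = −2x. Subtract (−2x)·D = −2x² − 4x. Remainder: −9x − 23.
Step 7: lead(−9x − 23) ÷ lead(D) = −9x ÷ x = −9. Subtract (−9)·D = −9x − 18. Remainder: −5.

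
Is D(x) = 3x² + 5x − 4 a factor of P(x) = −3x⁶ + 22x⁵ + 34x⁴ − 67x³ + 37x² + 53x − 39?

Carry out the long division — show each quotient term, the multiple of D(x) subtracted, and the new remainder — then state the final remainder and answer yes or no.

Step 1: lead(−3x⁶ + 22x⁵ + 34x⁴ − 67x³ + 37x² + 53x − 39) ÷ lead(D) = −3x⁶ ÷ 3x² = −x⁴. Subtract (−x⁴)·D = −3x⁶ − 5x⁵ + 4x⁴. Remainder: 27x⁵ + 30x⁴ − 67x³ + 37x² + 53x − 39.
Step 2: lead(27x⁵ + 30x⁴ − 67x³ + 37x² + 53x − 39) ÷ lead(D) = 27x⁵ ÷ 3x² = 9x³. Subtract (9x³)·D = 27x⁵ + 45x⁴ − 36x³. Remainder: −15x⁴ − 31x³ + 37x² + 53x − 39.
Step 3: lead(−15x⁴ − 31x³ + 37x² + 53x − 39) ÷ lead(D) = −15x⁴ ÷ 3x² = −5x². Subtract (−5x²)·D = −15x⁴ − 25x³ + 20x². Remainder: −6x³ + 17x² + 53x − 39.
Step 4: lead(−6x³ + 17x² + 53x − 39) ÷ lead(D) = −6x³ ÷ 3x² = −2x. Subtract (−2x)·D = −6x³ − 10x² + 8x. Remainder: 27x² + 45x − 39.
Step 5: lead(27x² + 45x − 39) ÷ lead(D) = 27x² ÷ 3x² = 9. Subtract (9)·D = 27x² + 45x − 36. Remainder: −3.

R(x) = −3, so D(x) is not a factor of P(x). no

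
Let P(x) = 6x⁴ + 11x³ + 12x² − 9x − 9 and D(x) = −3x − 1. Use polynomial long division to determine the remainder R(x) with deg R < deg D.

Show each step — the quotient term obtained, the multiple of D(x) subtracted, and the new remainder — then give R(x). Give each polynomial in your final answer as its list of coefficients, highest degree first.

R = [-5]

Step 1: lead(6x⁴ + 11x³ + 12x² − 9x − 9) ÷ lead(D) = 6x⁴ ÷ −3x = −2x³. Subtract (−2x³)·D = 6x⁴ + 2x³. Remainder: 9x³ + 12x² − 9x − 9.
Step 2: lead(9x³ + 12x² − 9x − 9) ÷ lead(D) = 9x³ ÷ −3x = −3x². Subtract (−3x²)·D = 9x³ + 3x². Remainder: 9x² − 9x − 9.
Step 3: lead(9x² − 9x − 9) ÷ lead(D) = 9x² ÷ −3x = −3x. Subtract (−3x)·D = 9x² + 3x. Remainder: −12x − 9.
Step 4: lead(−12x − 9) ÷ lead(D) = −12x ÷ −3x = 4. Subtract (4)·D = −12x − 4. Remainder: −5.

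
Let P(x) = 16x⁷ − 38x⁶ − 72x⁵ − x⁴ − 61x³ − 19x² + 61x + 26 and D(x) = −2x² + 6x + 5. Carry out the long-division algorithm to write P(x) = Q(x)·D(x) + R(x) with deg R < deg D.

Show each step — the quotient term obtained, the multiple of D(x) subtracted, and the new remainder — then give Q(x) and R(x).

Step 1: lead(16x⁷ − 38x⁶ − 72x⁵ − x⁴ − 61x³ − 19x² + 61x + 26) ÷ lead(D) = 16x⁷ ÷ −2x² = −8x⁵. Subtract (−8x⁵)·D = 16x⁷ − 48x⁶ − 40x⁵. Remainder: 10x⁶ − 32x⁵ − x⁴ − 61x³ − 19x² + 61x + 26.
Step 2: lead(10x⁶ − 32x⁵ − x⁴ − 61x³ − 19x² + 61x + 26) ÷ lead(D) = 10x⁶ ÷ −2x² = −5x⁴. Subtract (−5x⁴)·D = 10x⁶ − 30x⁵ − 25x⁴. Remainder: −2x⁵ + 24x⁴ − 61x³ − 19x² + 61x + 26.
Step 3: lead(−2x⁵ + 24x⁴ − 61x³ − 19x² + 61x + 26) ÷ lead(D) = −2x⁵ ÷ −2x² = x³. Subtract (x³)·D = −2x⁵ + 6x⁴ + 5x³. Remainder: 18x⁴ − 66x³ − 19x² + 61x + 26.
Step 4: lead(18x⁴ − 66x³ − 19x² + 61x + 26) ÷ lead(D) = 18x⁴ ÷ −2x² = −9x². Subtract (−9x²)·D = 18x⁴ − 54x³ − 45x². Remainder: −12x³ + 26x² + 61x + 26.
Step 5: lead(−12x³ + 26x² + 61x + 26) ÷ lead(D) = −12x³ ÷ −2x² = 6x. Subtract (6x)·D = −12x³ + 36x² + 30x. Remainder: −10x² + 31x + 26.
Step 6: lead(−10x² + 31x + 26) ÷ lead(D) = −10x² ÷ −2x² = 5. Subtract (5)·D = −10x² + 30x + 25. Remainder: x + 1.

Q(x) = −8x⁵ − 5x⁴ + x³ − 9x² + 6x + 5; R(x) = x + 1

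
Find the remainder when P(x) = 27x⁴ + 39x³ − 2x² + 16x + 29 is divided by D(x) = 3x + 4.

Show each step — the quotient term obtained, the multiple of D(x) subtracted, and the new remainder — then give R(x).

Step 1: lead(27x⁴ + 39x³ − 2x² + 16x + 29) ÷ lead(D) = 27x⁴ ÷ 3x = 9x³. Subtract (9x³)·D = 27x⁴ + 36x³. Remainder: 3x³ − 2x² + 16x + 29.
Step 2: lead(3x³ − 2x² + 16x + 29) ÷ lead(D) = 3x³ ÷ 3x = x². Subtract (x²)·D = 3x³ + 4x². Remainder: −6x² + 16x + 29.
Step 3: lead(−6x² + 16x + 29) ÷ lead(D) = −6x² ÷ 3x = −2x. Subtract (−2x)·D = −6x² − 8x. Remainder: 24x + 29.
Step 4: lead(24x + 29) ÷ lead(D) = 24x ÷ 3x = 8. Subtract (8)·D = 24x + 32. Remainder: −3.

R(x) = −3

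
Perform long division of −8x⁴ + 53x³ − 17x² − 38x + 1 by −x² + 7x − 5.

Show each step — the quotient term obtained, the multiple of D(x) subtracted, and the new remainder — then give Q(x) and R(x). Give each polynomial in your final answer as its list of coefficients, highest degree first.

Q = [8, 3, -2]; R = [-9, -9]

Step 1: lead(−8x⁴ + 53x³ − 17x² − 38x + 1) ÷ lead(D) = −8x⁴ ÷ −x² = 8x². Subtract (8x²)·D = −8x⁴ + 56x³ − 40x². Remainder: −3x³ + 23x² − 38x + 1.
Step 2: lead(−3x³ + 23x² − 38x + 1) ÷ lead(D) = −3x³ ÷ −x² = 3x. Subtract (3x)·D = −3x³ + 21x² − 15x. Remainder: 2x² − 23x + 1.
Step 3: lead(2x² − 23x + 1) ÷ lead(D) = 2x² ÷ −x² = −2. Subtract (−2)·D = 2x² − 14x + 10. Remainder: −9x − 9.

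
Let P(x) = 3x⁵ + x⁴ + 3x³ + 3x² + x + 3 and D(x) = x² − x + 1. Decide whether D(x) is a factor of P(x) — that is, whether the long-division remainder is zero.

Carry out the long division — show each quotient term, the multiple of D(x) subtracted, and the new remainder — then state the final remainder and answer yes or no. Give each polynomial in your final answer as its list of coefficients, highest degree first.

R = [0], so D(x) is a factor of P(x). yes

Step 1: lead(3x⁵ + x⁴ + 3x³ + 3x² + x + 3) ÷ lead(D) = 3x⁵ ÷ x² = 3x³. Subtract (3x³)·D = 3x⁵ − 3x⁴ + 3x³. Remainder: 4x⁴ + 3x² + x + 3.
Step 2: lead(4x⁴ + 3x² + x + 3) ÷ lead(D) = 4x⁴ ÷ x² = 4x². Subtract (4x²)·D = 4x⁴ − 4x³ + 4x². Remainder: 4x³ − x² + x + 3.
Step 3: lead(4x³ − x² + x + 3) ÷ lead(D) = 4x³ ÷ x² = 4x. Subtract (4x)·D = 4x³ − 4x² + 4x. Remainder: 3x² − 3x + 3.
Step 4: lead(3x² − 3x + 3) ÷ lead(D) = 3x² ÷ x² = 3. Subtract (3)·D = 3x² − 3x + 3. Remainder: 0.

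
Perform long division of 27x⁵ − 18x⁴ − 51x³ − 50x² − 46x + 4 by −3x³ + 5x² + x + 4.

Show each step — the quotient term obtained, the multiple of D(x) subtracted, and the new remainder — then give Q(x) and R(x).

Step 1: lead(27x⁵ − 18x⁴ − 51x³ − 50x² − 46x + 4) ÷ lead(D) = 27x⁵ ÷ −3x³ = −9x². Subtract (−9x²)·D = 27x⁵ − 45x⁴ − 9x³ − 36x². Remainder: 27x⁴ − 42x³ − 14x² − 46x + 4.
Step 2: lead(27x⁴ − 42x³ − 14x² − 46x + 4) ÷ lead(D) = 27x⁴ ÷ −3x³ = −9x. Subtract (−9x)·D = 27x⁴ − 45x³ − 9x² − 36x. Remainder: 3x³ − 5x² − 10x + 4.
Step 3: lead(3x³ − 5x² − 10x + 4) ÷ lead(D) = 3x³ ÷ −3x³ = −1. Subtract (−1)·D = 3x³ − 5x² − x − 4. Remainder: −9x + 8.

Q(x) = −9x² − 9x − 1; R(x) = −9x + 8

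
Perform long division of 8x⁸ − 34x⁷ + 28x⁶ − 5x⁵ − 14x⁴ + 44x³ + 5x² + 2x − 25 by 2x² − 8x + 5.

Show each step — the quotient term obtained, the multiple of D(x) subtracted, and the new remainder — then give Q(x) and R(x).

Step 1: lead(8x⁸ − 34x⁷ + 28x⁶ − 5x⁵ − 14x⁴ + 44x³ + 5x² + 2x − 25) ÷ lead(D) = 8x⁸ ÷ 2x² = 4x⁶. Subtract (4x⁶)·D = 8x⁸ − 32x⁷ + 20x⁶. Remainder: −2x⁷ + 8x⁶ − 5x⁵ − 14x⁴ + 44x³ + 5x² + 2x − 25.
Step 2: lead(−2x⁷ + 8x⁶ − 5x⁵ − 14x⁴ + 44x³ + 5x² + 2x − 25) ÷ lead(D) = −2x⁷ ÷ 2x² = −x⁵. Subtract (−x⁵)·D = −2x⁷ + 8x⁶ − 5x⁵. Remainder: −14x⁴ + 44x³ + 5x² + 2x − 25.
Step 3: lead(−14x⁴ + 44x³ + 5x² + 2x − 25) ÷ lead(D) = −14x⁴ ÷ 2x² = −7x². Subtract (−7x²)·D = −14x⁴ + 56x³ − 35x². Remainder: −12x³ + 40x² + 2x − 25.
Step 4: lead(−12x³ + 40x² + 2x − 25) ÷ lead(D) = −12x³ ÷ 2x² = −6x. Subtract (−6x)·D = −12x³ + 48x² − 30x. Remainder: −8x² + 32x − 25.
Step 5: lead(−8x² + 32x − 25) ÷ lead(D) = −8x² ÷ 2x² = −4. Subtract (−4)·D = −8x² + 32x − 20. Remainder: −5.

Q(x) = 4x⁶ − x⁵ − 7x² − 6x − 4; R(x) = −5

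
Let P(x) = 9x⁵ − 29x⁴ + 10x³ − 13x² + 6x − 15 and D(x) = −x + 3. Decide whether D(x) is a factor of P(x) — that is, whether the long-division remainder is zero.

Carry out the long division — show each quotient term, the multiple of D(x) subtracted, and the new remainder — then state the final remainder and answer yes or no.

R(x) = −6, so D(x) is not a factor of P(x). no

Step 1: lead(9x⁵ − 29x⁴ + 10x³ − 13x² + 6x − 15) ÷ lead(D) = 9x⁵ ÷ −x = −9x⁴. Subtract (−9x⁴)·D = 9x⁵ − 27x⁴. Remainder: −2x⁴ + 10x³ − 13x² + 6x − 15.
Step 2: lead(−2x⁴ + 10x³ − 13x² + 6x − 15) ÷ lead(D) = −2x⁴ ÷ −x = 2x³. Subtract (2x³)·D = −2x⁴ + 6x³. Remainder: 4x³ − 13x² + 6x − 15.
Step 3: lead(4x³ − 13x² + 6x − 15) ÷ lead(D) = 4x³ ÷ −x = −4x². Subtract (−4x²)·D = 4x³ − 12x². Remainder: −x² + 6x − 15.
Step 4: lead(−x² + 6x − 15) ÷ lead(D) = −x² ÷ −x = x. Subtract (x)·D = −x² + 3x. Remainder: 3x − 15.
Step 5: lead(3x − 15) ÷ lead(D) = 3x ÷ −x = −3. Subtract (−3)·D = 3x − 9. Remainder: −6.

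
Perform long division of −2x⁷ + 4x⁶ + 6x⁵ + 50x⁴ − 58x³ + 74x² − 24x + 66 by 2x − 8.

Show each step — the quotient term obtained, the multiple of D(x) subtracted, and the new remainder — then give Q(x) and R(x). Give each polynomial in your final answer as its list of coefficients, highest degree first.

Q = [-1, -2, -5, 5, -9, 1, -8]; R = [2]

Step 1: lead(−2x⁷ + 4x⁶ + 6x⁵ + 50x⁴ − 58x³ + 74x² − 24x + 66) ÷ lead(D) = −2x⁷ ÷ 2x = −x⁶. Subtract (−x⁶)·D = −2x⁷ + 8x⁶. Remainder: −4x⁶ + 6x⁵ + 50x⁴ − 58x³ + 74x² − 24x + 66.
Step 2: lead(−4x⁶ + 6x⁵ + 50x⁴ − 58x³ + 74x² − 24x + 66) ÷ lead(D) = −4x⁶ ÷ 2x = −2x⁵. Subtract (−2x⁵)·D = −4x⁶ + 16x⁵. Remainder: −10x⁵ + 50x⁴ − 58x³ + 74x² − 24x + 66.
Step 3: lead(−10x⁵ + 50x⁴ − 58x³ + 74x² − 24x + 66) ÷ lead(D) = −10x⁵ ÷ 2x = −5x⁴. Subtract (−5x⁴)·D = −10x⁵ + 40x⁴. Remainder: 10x⁴ − 58x³ + 74x² − 24x + 66.
Step 4: lead(10x⁴ − 58x³ + 74x² − 24x + 66) ÷ lead(D) = 10x⁴ ÷ 2x = 5x³. Subtract (5x³)·D = 10x⁴ − 40x³. Remainder: −18x³ + 74x² − 24x + 66.
Step 5: lead(−18x³ + 74x² − 24x + 66) ÷ lead(D) = −18x³ ÷ 2x = −9x². Subtract (−9x²)·D = −18x³ + 72x². Remainder: 2x² − 24x + 66.
Step 6: lead(2x² − 24x + 66) ÷ lead(D) = 2x² ÷ 2x = x. Subtract (x)·D = 2x² − 8x. Remainder: −16x + 66.
Step 7: lead(−16x + 66) ÷ lead(D) = −16x ÷ 2x = −8. Subtract (−8)·D = −16x + 64. Remainder: 2.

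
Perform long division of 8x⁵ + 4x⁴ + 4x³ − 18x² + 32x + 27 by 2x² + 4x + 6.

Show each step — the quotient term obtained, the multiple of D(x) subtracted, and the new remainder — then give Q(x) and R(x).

Q(x) = 4x³ − 6x² + 2x + 5; R(x) = −3

Step 1: lead(8x⁵ + 4x⁴ + 4x³ − 18x² + 32x + 27) ÷ lead(D) = 8x⁵ ÷ 2x² = 4x³. Subtract (4x³)·D = 8x⁵ + 16x⁴ + 24x³. Remainder: −12x⁴ − 20x³ − 18x² + 32x + 27.
Step 2: lead(−12x⁴ − 20x³ − 18x² + 32x + 27) ÷ lead(D) = −12x⁴ ÷ 2x² = −6x². Subtract (−6x²)·D = −12x⁴ − 24x³ − 36x². Remainder: 4x³ + 18x² + 32x + 27.
Step 3: lead(4x³ + 18x² + 32x + 27) ÷ lead(D) = 4x³ ÷ 2x² = 2x. Subtract (2x)·D = 4x³ + 8x² + 12x. Remainder: 10x² + 20x + 27.
Step 4: lead(10x² + 20x + 27) ÷ lead(D) = 10x² ÷ 2x² = 5. Subtract (5)·D = 10x² + 20x + 30. Remainder: −3.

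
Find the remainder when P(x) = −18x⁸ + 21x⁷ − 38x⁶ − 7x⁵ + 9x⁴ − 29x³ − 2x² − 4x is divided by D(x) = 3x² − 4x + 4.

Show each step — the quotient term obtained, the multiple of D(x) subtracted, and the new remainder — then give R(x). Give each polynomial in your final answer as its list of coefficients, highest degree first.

R = [-8]

Step 1: lead(−18x⁸ + 21x⁷ − 38x⁶ − 7x⁵ + 9x⁴ − 29x³ − 2x² − 4x) ÷ lead(D) = −18x⁸ ÷ 3x² = −6x⁶. Subtract (−6x⁶)·D = −18x⁸ + 24x⁷ − 24x⁶. Remainder: −3x⁷ − 14x⁶ − 7x⁵ + 9x⁴ − 29x³ − 2x² − 4x.
Step 2: lead(−3x⁷ − 14x⁶ − 7x⁵ + 9x⁴ − 29x³ − 2x² − 4x) ÷ lead(D) = −3x⁷ ÷ 3x² = −x⁵. Subtract (−x⁵)·D = −3x⁷ + 4x⁶ − 4x⁵. Remainder: −18x⁶ − 3x⁵ + 9x⁴ − 29x³ − 2x² − 4x.
Step 3: lead(−18x⁶ − 3x⁵ + 9x⁴ − 29x³ − 2x² − 4x) ÷ lead(D) = −18x⁶ ÷ 3x² = −6x⁴. Subtract (−6x⁴)·D = −18x⁶ + 24x⁵ − 24x⁴. Remainder: −27x⁵ + 33x⁴ − 29x³ − 2x² − 4x.
Step 4: lead(−27x⁵ + 33x⁴ − 29x³ − 2x² − 4x) ÷ lead(D) = −27x⁵ ÷ 3x² = −9x³. Subtract (−9x³)·D = −27x⁵ + 36x⁴ − 36x³. Remainder: −3x⁴ + 7x³ − 2x² − 4x.
Step 5: lead(−3x⁴ + 7x³ − 2x² − 4x) ÷ lead(D) = −3x⁴ ÷ 3x² = −x². Subtract (−x²)·D = −3x⁴ + 4x³ − 4x². Remainder: 3x³ + 2x² − 4x.
Step 6: lead(3x³ + 2x² − 4x) ÷ lead(D) = 3x³ ÷ 3x² = x. Subtract (x)·D = 3x³ − 4x² + 4x. Remainder: 6x² − 8x.
Step 7: lead(6x² − 8x) ÷ lead(D) = 6x² ÷ 3x² = 2. Subtract (2)·D = 6x² − 8x + 8. Remainder: −8.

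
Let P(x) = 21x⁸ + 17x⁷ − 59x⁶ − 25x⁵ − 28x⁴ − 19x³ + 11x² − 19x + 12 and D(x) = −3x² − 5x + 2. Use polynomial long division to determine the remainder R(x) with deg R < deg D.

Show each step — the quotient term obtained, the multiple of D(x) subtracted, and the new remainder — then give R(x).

R(x) = −7x + 8

Step 1: lead(21x⁸ + 17x⁷ − 59x⁶ − 25x⁵ − 28x⁴ − 19x³ + 11x² − 19x + 12) ÷ lead(D) = 21x⁸ ÷ −3x² = −7x⁶. Subtract (−7x⁶)·D = 21x⁸ + 35x⁷ − 14x⁶. Remainder: −18x⁷ − 45x⁶ − 25x⁵ − 28x⁴ − 19x³ + 11x² − 19x + 12.
Step 2: lead(−18x⁷ − 45x⁶ − 25x⁵ − 28x⁴ − 19x³ + 11x² − 19x + 12) ÷ lead(D) = −18x⁷ ÷ −3x² = 6x⁵. Subtract (6x⁵)·D = −18x⁷ − 30x⁶ + 12x⁵. Remainder: −15x⁶ − 37x⁵ − 28x⁴ − 19x³ + 11x² − 19x + 12.
Step 3: lead(−15x⁶ − 37x⁵ − 28x⁴ − 19x³ + 11x² − 19x + 12) ÷ lead(D) = −15x⁶ ÷ −3x² = 5x⁴. Subtract (5x⁴)·D = −15x⁶ − 25x⁵ + 10x⁴. Remainder: −12x⁵ − 38x⁴ − 19x³ + 11x² − 19x + 12.
Step 4: lead(−12x⁵ − 38x⁴ − 19x³ + 11x² − 19x + 12) ÷ lead(D) = −12x⁵ ÷ −3x² = 4x³. Subtract (4x³)·D = −12x⁵ − 20x⁴ + 8x³. Remainder: −18x⁴ − 27x³ + 11x² − 19x + 12.
Step 5: lead(−18x⁴ − 27x³ + 11x² − 19x + 12) ÷ lead(D) = −18x⁴ ÷ −3x² = 6x². Subtract (6x²)·D = −18x⁴ − 30x³ + 12x². Remainder: 3x³ − x² − 19x + 12.
Step 6: lead(3x³ − x² − 19x + 12) ÷ lead(D) = 3x³ ÷ −3x² = −x. Subtract (−x)·D = 3x³ + 5x² − 2x. Remainder: −6x² − 17x + 12.
Step 7: lead(−6x² − 17x + 12) ÷ lead(D) = −6x² ÷ −3x² = 2. Subtract (2)·D = −6x² − 10x + 4. Remainder: −7x + 8.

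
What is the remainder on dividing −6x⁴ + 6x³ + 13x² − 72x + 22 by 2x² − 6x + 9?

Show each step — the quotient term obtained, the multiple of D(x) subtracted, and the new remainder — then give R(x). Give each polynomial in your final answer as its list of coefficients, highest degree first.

Step 1: lead(−6x⁴ + 6x³ + 13x² − 72x + 22) ÷ lead(D) = −6x⁴ ÷ 2x² = −3x². Subtract (−3x²)·D = −6x⁴ + 18x³ − 27x². Remainder: −12x³ + 40x² − 72x + 22.
Step 2: lead(−12x³ + 40x² − 72x + 22) ÷ lead(D) = −12x³ ÷ 2x² = −6x. Subtract (−6x)·D = −12x³ + 36x² − 54x. Remainder: 4x² − 18x + 22.
Step 3: lead(4x² − 18x + 22) ÷ lead(D) = 4x² ÷ 2x² = 2. Subtract (2)·D = 4x² − 12x + 18. Remainder: −6x + 4.

R = [-6, 4]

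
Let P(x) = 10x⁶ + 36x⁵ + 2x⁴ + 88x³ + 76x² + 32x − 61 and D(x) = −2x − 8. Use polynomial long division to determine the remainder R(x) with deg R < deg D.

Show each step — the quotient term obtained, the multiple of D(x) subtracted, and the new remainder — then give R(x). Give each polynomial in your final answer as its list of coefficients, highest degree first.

R = [3]

Step 1: lead(10x⁶ + 36x⁵ + 2x⁴ + 88x³ + 76x² + 32x − 61) ÷ lead(D) = 10x⁶ ÷ −2x = −5x⁵. Subtract (−5x⁵)·D = 10x⁶ + 40x⁵. Remainder: −4x⁵ + 2x⁴ + 88x³ + 76x² + 32x − 61.
Step 2: lead(−4x⁵ + 2x⁴ + 88x³ + 76x² + 32x − 61) ÷ lead(D) = −4x⁵ ÷ −2x = 2x⁴. Subtract (2x⁴)·D = −4x⁵ − 16x⁴. Remainder: 18x⁴ + 88x³ + 76x² + 32x − 61.
Step 3: lead(18x⁴ + 88x³ + 76x² + 32x − 61) ÷ lead(D) = 18x⁴ ÷ −2x = −9x³. Subtract (−9x³)·D = 18x⁴ + 72x³. Remainder: 16x³ + 76x² + 32x − 61.
Step 4: lead(16x³ + 76x² + 32x − 61) ÷ lead(D) = 16x³ ÷ −2x = −8x². Subtract (−8x²)·D = 16x³ + 64x². Remainder: 12x² + 32x − 61.
Step 5: lead(12x² + 32x − 61) ÷ lead(D) = 12x² ÷ −2x = −6x. Subtract (−6x)·D = 12x² + 48x. Remainder: −16x − 61.
Step 6: lead(−16x − 61) ÷ lead(D) = −16x ÷ −2x = 8. Subtract (8)·D = −16x − 64. Remainder: 3.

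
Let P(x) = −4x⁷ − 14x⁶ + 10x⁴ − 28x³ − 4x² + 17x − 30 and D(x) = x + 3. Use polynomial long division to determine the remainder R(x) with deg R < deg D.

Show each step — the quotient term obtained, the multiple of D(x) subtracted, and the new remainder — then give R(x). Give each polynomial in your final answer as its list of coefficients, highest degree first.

Step 1: lead(−4x⁷ − 14x⁶ + 10x⁴ − 28x³ − 4x² + 17x − 30) ÷ lead(D) = −4x⁷ ÷ x = −4x⁶. Subtract (−4x⁶)·D = −4x⁷ − 12x⁶. Remainder: −2x⁶ + 10x⁴ − 28x³ − 4x² + 17x − 30.
Step 2: lead(−2x⁶ + 10x⁴ − 28x³ − 4x² + 17x − 30) ÷ lead(D) = −2x⁶ ÷ x = −2x⁵. Subtract (−2x⁵)·D = −2x⁶ − 6x⁵. Remainder: 6x⁵ + 10x⁴ − 28x³ − 4x² + 17x − 30.
Step 3: lead(6x⁵ + 10x⁴ − 28x³ − 4x² + 17x − 30) ÷ lead(D) = 6x⁵ ÷ x = 6x⁴. Subtract (6x⁴)·D = 6x⁵ + 18x⁴. Remainder: −8x⁴ − 28x³ − 4x² + 17x − 30.
Step 4: lead(−8x⁴ − 28x³ − 4x² + 17x − 30) ÷ lead(D) = −8x⁴ ÷ x = −8x³. Subtract (−8x³)·D = −8x⁴ − 24x³. Remainder: −4x³ − 4x² + 17x − 30.
Step 5: lead(−4x³ − 4x² + 17x − 30) ÷ lead(D) = −4x³ ÷ x = −4x². Subtract (−4x²)·D = −4x³ − 12x². Remainder: 8x² + 17x − 30.
Step 6: lead(8x² + 17x − 30) ÷ lead(D) = 8x² ÷ x = 8x. Subtract (8x)·D = 8x² + 24x. Remainder: −7x − 30.
Step 7: lead(−7x − 30) ÷ lead(D) = −7x ÷ x = −7. Subtract (−7)·D = −7x − 21. Remainder: −9.

R = [-9]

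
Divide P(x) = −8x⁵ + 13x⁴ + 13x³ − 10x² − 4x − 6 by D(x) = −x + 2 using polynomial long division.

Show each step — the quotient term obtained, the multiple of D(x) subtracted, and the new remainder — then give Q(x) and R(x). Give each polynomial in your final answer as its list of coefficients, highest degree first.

Q = [8, 3, -7, -4, -4]; R = [2]

Step 1: lead(−8x⁵ + 13x⁴ + 13x³ − 10x² − 4x − 6) ÷ lead(D) = −8x⁵ ÷ −x = 8x⁴. Subtract (8x⁴)·D = −8x⁵ + 16x⁴. Remainder: −3x⁴ + 13x³ − 10x² − 4x − 6.
Step 2: lead(−3x⁴ + 13x³ − 10x² − 4x − 6) ÷ lead(D) = −3x⁴ ÷ −x = 3x³. Subtract (3x³)·D = −3x⁴ + 6x³. Remainder: 7x³ − 10x² − 4x − 6.
Step 3: lead(7x³ − 10x² − 4x − 6) ÷ lead(D) = 7x³ ÷ −x = −7x². Subtract (−7x²)·D = 7x³ − 14x². Remainder: 4x² − 4x − 6.
Step 4: lead(4x² − 4x − 6) ÷ lead(D) = 4x² ÷ −x = −4x. Subtract (−4x)·D = 4x² − 8x. Remainder: 4x − 6.
Step 5: lead(4x − 6) ÷ lead(D) = 4x ÷ −x = −4. Subtract (−4)·D = 4x − 8. Remainder: 2.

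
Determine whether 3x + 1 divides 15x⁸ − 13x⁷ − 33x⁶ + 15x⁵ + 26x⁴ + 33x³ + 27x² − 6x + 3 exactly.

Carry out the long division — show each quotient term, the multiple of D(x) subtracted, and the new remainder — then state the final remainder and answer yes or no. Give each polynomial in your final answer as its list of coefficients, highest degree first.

Step 1: lead(15x⁸ − 13x⁷ − 33x⁶ + 15x⁵ + 26x⁴ + 33x³ + 27x² − 6x + 3) ÷ lead(D) = 15x⁸ ÷ 3x = 5x⁷. Subtract (5x⁷)·D = 15x⁸ + 5x⁷. Remainder: −18x⁷ − 33x⁶ + 15x⁵ + 26x⁴ + 33x³ + 27x² − 6x + 3.
Step 2: lead(−18x⁷ − 33x⁶ + 15x⁵ + 26x⁴ + 33x³ + 27x² − 6x + 3) ÷ lead(D) = −18x⁷ ÷ 3x = −6x⁶. Subtract (−6x⁶)·D = −18x⁷ − 6x⁶. Remainder: −27x⁶ + 15x⁵ + 26x⁴ + 33x³ + 27x² − 6x + 3.
Step 3: lead(−27x⁶ + 15x⁵ + 26x⁴ + 33x³ + 27x² − 6x + 3) ÷ lead(D) = −27x⁶ ÷ 3x = −9x⁵. Subtract (−9x⁵)·D = −27x⁶ − 9x⁵. Remainder: 24x⁵ + 26x⁴ + 33x³ + 27x² − 6x + 3.
Step 4: lead(24x⁵ + 26x⁴ + 33x³ + 27x² − 6x + 3) ÷ lead(D) = 24x⁵ ÷ 3x = 8x⁴. Subtract (8x⁴)·D = 24x⁵ + 8x⁴. Remainder: 18x⁴ + 33x³ + 27x² − 6x + 3.
Step 5: lead(18x⁴ + 33x³ + 27x² − 6x + 3) ÷ lead(D) = 18x⁴ ÷ 3x = 6x³. Subtract (6x³)·D = 18x⁴ + 6x³. Remainder: 27x³ + 27x² − 6x + 3.
Step 6: lead(27x³ + 27x² − 6x + 3) ÷ lead(D) = 27x³ ÷ 3x = 9x². Subtract (9x²)·D = 27x³ + 9x². Remainder: 18x² − 6x + 3.
Step 7: lead(18x² − 6x + 3) ÷ lead(D) = 18x² ÷ 3x = 6x. Subtract (6x)·D = 18x² + 6x. Remainder: −12x + 3.
Step 8: lead(−12x + 3) ÷ lead(D) = −12x ÷ 3x = −4. Subtract (−4)·D = −12x − 4. Remainder: 7.

R = [7], so D(x) is not a factor of P(x). no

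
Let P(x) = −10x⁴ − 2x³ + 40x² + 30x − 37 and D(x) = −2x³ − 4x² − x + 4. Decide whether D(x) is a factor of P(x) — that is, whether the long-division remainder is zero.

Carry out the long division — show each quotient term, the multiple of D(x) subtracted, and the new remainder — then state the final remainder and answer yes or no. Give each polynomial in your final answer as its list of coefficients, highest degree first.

Step 1: lead(−10x⁴ − 2x³ + 40x² + 30x − 37) ÷ lead(D) = −10x⁴ ÷ −2x³ = 5x. Subtract (5x)·D = −10x⁴ − 20x³ − 5x² + 20x. Remainder: 18x³ + 45x² + 10x − 37.
Step 2: lead(18x³ + 45x² + 10x − 37) ÷ lead(D) = 18x³ ÷ −2x³ = −9. Subtract (−9)·D = 18x³ + 36x² + 9x − 36. Remainder: 9x² + x − 1.

R = [9, 1, -1], so D(x) is not a factor of P(x). no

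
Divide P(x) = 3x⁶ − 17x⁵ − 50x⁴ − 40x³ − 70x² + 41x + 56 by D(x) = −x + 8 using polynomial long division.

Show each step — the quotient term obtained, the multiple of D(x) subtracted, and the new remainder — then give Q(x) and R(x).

Q(x) = −3x⁵ − 7x⁴ − 6x³ − 8x² + 6x + 7; R(x) = 0

Step 1: lead(3x⁶ − 17x⁵ − 50x⁴ − 40x³ − 70x² + 41x + 56) ÷ lead(D) = 3x⁶ ÷ −x = −3x⁵. Subtract (−3x⁵)·D = 3x⁶ − 24x⁵. Remainder: 7x⁵ − 50x⁴ − 40x³ − 70x² + 41x + 56.
Step 2: lead(7x⁵ − 50x⁴ − 40x³ − 70x² + 41x + 56) ÷ lead(D) = 7x⁵ ÷ −x = −7x⁴. Subtract (−7x⁴)·D = 7x⁵ − 56x⁴. Remainder: 6x⁴ − 40x³ − 70x² + 41x + 56.
Step 3: lead(6x⁴ − 40x³ − 70x² + 41x + 56) ÷ lead(D) = 6x⁴ ÷ −x = −6x³. Subtract (−6x³)·D = 6x⁴ − 48x³. Remainder: 8x³ − 70x² + 41x + 56.
Step 4: lead(8x³ − 70x² + 41x + 56) ÷ lead(D) = 8x³ ÷ −x = −8x². Subtract (−8x²)·D = 8x³ − 64x². Remainder: −6x² + 41x + 56.
Step 5: lead(−6x² + 41x + 56) ÷ lead(D) = −6x² ÷ −x = 6x. Subtract (6x)·D = −6x² + 48x. Remainder: −7x + 56.
Step 6: lead(−7x + 56) ÷ lead(D) = −7x ÷ −x = 7. Subtract (7)·D = −7x + 56. Remainder: 0.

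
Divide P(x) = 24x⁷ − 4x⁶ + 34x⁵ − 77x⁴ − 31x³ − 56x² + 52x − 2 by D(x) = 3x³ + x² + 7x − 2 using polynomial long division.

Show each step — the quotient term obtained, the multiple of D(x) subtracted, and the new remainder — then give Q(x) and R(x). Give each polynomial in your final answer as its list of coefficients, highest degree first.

Q = [8, -4, -6, -9, 4]; R = [-9, 6, 6]

Step 1: lead(24x⁷ − 4x⁶ + 34x⁵ − 77x⁴ − 31x³ − 56x² + 52x − 2) ÷ lead(D) = 24x⁷ ÷ 3x³ = 8x⁴. Subtract (8x⁴)·D = 24x⁷ + 8x⁶ + 56x⁵ − 16x⁴. Remainder: −12x⁶ − 22x⁵ − 61x⁴ − 31x³ − 56x² + 52x − 2.
Step 2: lead(−12x⁶ − 22x⁵ − 61x⁴ − 31x³ − 56x² + 52x − 2) ÷ lead(D) = −12x⁶ ÷ 3x³ = −4x³. Subtract (−4x³)·D = −12x⁶ − 4x⁵ − 28x⁴ + 8x³. Remainder: −18x⁵ − 33x⁴ − 39x³ − 56x² + 52x − 2.
Step 3: lead(−18x⁵ − 33x⁴ − 39x³ − 56x² + 52x − 2) ÷ lead(D) = −18x⁵ ÷ 3x³ = −6x². Subtract (−6x²)·D = −18x⁵ − 6x⁴ − 42x³ + 12x². Remainder: −27x⁴ + 3x³ − 68x² + 52x − 2.
Step 4: lead(−27x⁴ + 3x³ − 68x² + 52x − 2) ÷ lead(D) = −27x⁴ ÷ 3x³ = −9x. Subtract (−9x)·D = −27x⁴ − 9x³ − 63x² + 18x. Remainder: 12x³ − 5x² + 34x − 2.
Step 5: lead(12x³ − 5x² + 34x − 2) ÷ lead(D) = 12x³ ÷ 3x³ = 4. Subtract (4)·D = 12x³ + 4x² + 28x − 8. Remainder: −9x² + 6x + 6.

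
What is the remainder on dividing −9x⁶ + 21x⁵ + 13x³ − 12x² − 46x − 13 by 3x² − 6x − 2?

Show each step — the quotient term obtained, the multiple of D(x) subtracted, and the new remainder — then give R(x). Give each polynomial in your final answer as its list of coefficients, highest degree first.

R = [-1]

Step 1: lead(−9x⁶ + 21x⁵ + 13x³ − 12x² − 46x − 13) ÷ lead(D) = −9x⁶ ÷ 3x² = −3x⁴. Subtract (−3x⁴)·D = −9x⁶ + 18x⁵ + 6x⁴. Remainder: 3x⁵ − 6x⁴ + 13x³ − 12x² − 46x − 13.
Step 2: lead(3x⁵ − 6x⁴ + 13x³ − 12x² − 46x − 13) ÷ lead(D) = 3x⁵ ÷ 3x² = x³. Subtract (x³)·D = 3x⁵ − 6x⁴ − 2x³. Remainder: 15x³ − 12x² − 46x − 13.
Step 3: lead(15x³ − 12x² − 46x − 13) ÷ lead(D) = 15x³ ÷ 3x² = 5x. Subtract (5x)·D = 15x³ − 30x² − 10x. Remainder: 18x² − 36x − 13.
Step 4: lead(18x² − 36x − 13) ÷ lead(D) = 18x² ÷ 3x² = 6. Subtract (6)·D = 18x² − 36x − 12. Remainder: −1.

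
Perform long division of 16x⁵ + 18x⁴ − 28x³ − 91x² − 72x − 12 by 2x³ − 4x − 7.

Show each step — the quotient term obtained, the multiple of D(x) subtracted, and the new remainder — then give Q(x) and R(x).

Q(x) = 8x² + 9x + 2; R(x) = x² − x + 2

Step 1: lead(16x⁵ + 18x⁴ − 28x³ − 91x² − 72x − 12) ÷ lead(D) = 16x⁵ ÷ 2x³ = 8x². Subtract (8x²)·D = 16x⁵ − 32x³ − 56x². Remainder: 18x⁴ + 4x³ − 35x² − 72x − 12.
Step 2: lead(18x⁴ + 4x³ − 35x² − 72x − 12) ÷ lead(D) = 18x⁴ ÷ 2x³ = 9x. Subtract (9x)·D = 18x⁴ − 36x² − 63x. Remainder: 4x³ + x² − 9x − 12.
Step 3: lead(4x³ + x² − 9x − 12) ÷ lead(D) = 4x³ ÷ 2x³ = 2. Subtract (2)·D = 4x³ − 8x − 14. Remainder: x² − x + 2.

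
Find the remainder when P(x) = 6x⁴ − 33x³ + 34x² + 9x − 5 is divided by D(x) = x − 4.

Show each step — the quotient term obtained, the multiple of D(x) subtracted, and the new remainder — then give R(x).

Step 1: lead(6x⁴ − 33x³ + 34x² + 9x − 5) ÷ lead(D) = 6x⁴ ÷ x = 6x³. Subtract (6x³)·D = 6x⁴ − 24x³. Remainder: −9x³ + 34x² + 9x − 5.
Step 2: lead(−9x³ + 34x² + 9x − 5) ÷ lead(D) = −9x³ ÷ x = −9x². Subtract (−9x²)·D = −9x³ + 36x². Remainder: −2x² + 9x − 5.
Step 3: lead(−2x² + 9x − 5) ÷ lead(D) = −2x² ÷ x = −2x. Subtract (−2x)·D = −2x² + 8x. Remainder: x − 5.
Step 4: lead(x − 5) ÷ lead(D) = x ÷ x = 1. Subtract (1)·D = x − 4. Remainder: −1.

R(x) = −1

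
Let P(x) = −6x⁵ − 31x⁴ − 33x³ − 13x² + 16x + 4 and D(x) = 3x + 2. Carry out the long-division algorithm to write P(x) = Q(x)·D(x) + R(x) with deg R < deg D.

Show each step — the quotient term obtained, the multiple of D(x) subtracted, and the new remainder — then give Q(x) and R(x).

Step 1: lead(−6x⁵ − 31x⁴ − 33x³ − 13x² + 16x + 4) ÷ lead(D) = −6x⁵ ÷ 3x = −2x⁴. Subtract (−2x⁴)·D = −6x⁵ − 4x⁴. Remainder: −27x⁴ − 33x³ − 13x² + 16x + 4.
Step 2: lead(−27x⁴ − 33x³ − 13x² + 16x + 4) ÷ lead(D) = −27x⁴ ÷ 3x = −9x³. Subtract (−9x³)·D = −27x⁴ − 18x³. Remainder: −15x³ − 13x² + 16x + 4.
Step 3: lead(−15x³ − 13x² + 16x + 4) ÷ lead(D) = −15x³ ÷ 3x = −5x². Subtract (−5x²)·D = −15x³ − 10x². Remainder: −3x² + 16x + 4.
Step 4: lead(−3x² + 16x + 4) ÷ lead(D) = −3x² ÷ 3x = −x. Subtract (−x)·D = −3x² − 2x. Remainder: 18x + 4.
Step 5: lead(18x + 4) ÷ lead(D) = 18x ÷ 3x = 6. Subtract (6)·D = 18x + 12. Remainder: −8.

Q(x) = −2x⁴ − 9x³ − 5x² − x + 6; R(x) = −8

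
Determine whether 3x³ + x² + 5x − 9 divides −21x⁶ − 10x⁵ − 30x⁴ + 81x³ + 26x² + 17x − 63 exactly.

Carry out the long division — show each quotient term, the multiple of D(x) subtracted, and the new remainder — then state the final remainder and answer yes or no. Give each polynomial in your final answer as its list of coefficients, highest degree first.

Step 1: lead(−21x⁶ − 10x⁵ − 30x⁴ + 81x³ + 26x² + 17x − 63) ÷ lead(D) = −21x⁶ ÷ 3x³ = −7x³. Subtract (−7x³)·D = −21x⁶ − 7x⁵ − 35x⁴ + 63x³. Remainder: −3x⁵ + 5x⁴ + 18x³ + 26x² + 17x − 63.
Step 2: lead(−3x⁵ + 5x⁴ + 18x³ + 26x² + 17x − 63) ÷ lead(D) = −3x⁵ ÷ 3x³ = −x². Subtract (−x²)·D = −3x⁵ − x⁴ − 5x³ + 9x². Remainder: 6x⁴ + 23x³ + 17x² + 17x − 63.
Step 3: lead(6x⁴ + 23x³ + 17x² + 17x − 63) ÷ lead(D) = 6x⁴ ÷ 3x³ = 2x. Subtract (2x)·D = 6x⁴ + 2x³ + 10x² − 18x. Remainder: 21x³ + 7x² + 35x − 63.
Step 4: lead(21x³ + 7x² + 35x − 63) ÷ lead(D) = 21x³ ÷ 3x³ = 7. Subtract (7)·D = 21x³ + 7x² + 35x − 63. Remainder: 0.

R = [0], so D(x) is a factor of P(x). yes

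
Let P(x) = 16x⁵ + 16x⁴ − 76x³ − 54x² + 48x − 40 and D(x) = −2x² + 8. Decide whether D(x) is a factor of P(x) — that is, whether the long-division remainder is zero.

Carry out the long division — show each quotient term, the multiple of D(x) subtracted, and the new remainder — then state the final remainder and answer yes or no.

R(x) = 0, so D(x) is a factor of P(x). yes

Step 1: lead(16x⁵ + 16x⁴ − 76x³ − 54x² + 48x − 40) ÷ lead(D) = 16x⁵ ÷ −2x² = −8x³. Subtract (−8x³)·D = 16x⁵ − 64x³. Remainder: 16x⁴ − 12x³ − 54x² + 48x − 40.
Step 2: lead(16x⁴ − 12x³ − 54x² + 48x − 40) ÷ lead(D) = 16x⁴ ÷ −2x² = −8x². Subtract (−8x²)·D = 16x⁴ − 64x². Remainder: −12x³ + 10x² + 48x − 40.
Step 3: lead(−12x³ + 10x² + 48x − 40) ÷ lead(D) = −12x³ ÷ −2x² = 6x. Subtract (6x)·D = −12x³ + 48x. Remainder: 10x² − 40.
Step 4: lead(10x² − 40) ÷ lead(D) = 10x² ÷ −2x² = −5. Subtract (−5)·D = 10x² − 40. Remainder: 0.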